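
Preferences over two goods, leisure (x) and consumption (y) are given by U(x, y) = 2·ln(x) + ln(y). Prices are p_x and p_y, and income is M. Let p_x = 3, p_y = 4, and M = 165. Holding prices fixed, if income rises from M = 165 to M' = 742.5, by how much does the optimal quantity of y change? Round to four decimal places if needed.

Demand: x*(p_x,p_y,M) = 2/3·M/p_x and y* = 1/3·M/p_y.
At p_x=3, p_y=4, M=165: y* = 1/3·165/4 = 13.75.
At M' = 742.5: y* = 61.875. Change: 61.875 − 13.75 = 48.125.

Δy* = 48.125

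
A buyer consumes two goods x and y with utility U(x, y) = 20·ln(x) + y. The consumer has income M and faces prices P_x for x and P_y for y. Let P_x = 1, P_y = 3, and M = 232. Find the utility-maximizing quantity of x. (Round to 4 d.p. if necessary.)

Set MRS = P_x/P_y: (20/x)/1 = P_x/P_y.
So x*(P_x,P_y) = 20·P_y/P_x, independent of income; and y* = (M − 20·P_y)/P_y.
At the given prices: x* = 20·3/1 = 60.

x* = 60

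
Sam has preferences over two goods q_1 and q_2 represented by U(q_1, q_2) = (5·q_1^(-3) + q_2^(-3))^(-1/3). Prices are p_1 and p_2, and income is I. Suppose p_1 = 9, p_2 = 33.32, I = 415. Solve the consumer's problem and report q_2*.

q_2* = 7.9826

Numerically q_2/q_1 = 0.482105, so q_1* = 415/(9 + 33.32·0.482105) = 16.5578 and q_2* = 0.482105·16.5578 = 7.9826.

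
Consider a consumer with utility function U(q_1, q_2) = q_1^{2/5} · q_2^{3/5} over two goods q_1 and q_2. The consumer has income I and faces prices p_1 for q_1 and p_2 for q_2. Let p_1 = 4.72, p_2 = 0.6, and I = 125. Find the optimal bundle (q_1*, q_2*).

The MRS is (2/3)·q_2/q_1. Set MRS = p_1/p_2.
Rearranging, p_2·q_2 = (3/2)·p_1·q_1. Substituting into the budget gives p_1·q_1·(1 + (3/2)) = I.
Demand: q_1*(p_1,p_2,I) = 0.4·I/p_1 and q_2* = 0.6·I/p_2.
At p_1=4.72, p_2=0.6, I=125: q_1* = 0.4·125/4.72 = 10.5932, q_2* = 125.

q_1* = 10.5932, q_2* = 125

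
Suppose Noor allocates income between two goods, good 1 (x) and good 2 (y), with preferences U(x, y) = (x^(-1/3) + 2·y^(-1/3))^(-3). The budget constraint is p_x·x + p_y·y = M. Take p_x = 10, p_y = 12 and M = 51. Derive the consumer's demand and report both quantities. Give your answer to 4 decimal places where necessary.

x* = 1.8477, y* = 2.7103

MRS = MU_x/MU_y = (1/2)·(y/x)^(4/3). Set equal to p_x/p_y.
Hence y/x = (2·p_x/p_y)^(1/(4/3)), i.e. raised to the 0.75 power.
Substitute y = (y/x)·x into the budget: x* = M/(p_x + p_y·(y/x)).
Numerically y/x = 1.466853, so x* = 51/(10 + 12·1.466853) = 1.8477 and y* = 1.466853·1.8477 = 2.7103.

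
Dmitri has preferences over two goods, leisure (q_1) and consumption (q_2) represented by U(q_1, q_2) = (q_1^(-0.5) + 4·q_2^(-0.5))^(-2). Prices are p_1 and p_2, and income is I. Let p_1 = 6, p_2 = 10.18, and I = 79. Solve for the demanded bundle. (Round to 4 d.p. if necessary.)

q_1* = 3.2872, q_2* = 5.8229

MRS = MU_q_1/MU_q_2 = (1/4)·(q_2/q_1)^(1.5). Set equal to p_1/p_2.
Solve for the ratio: q_2/q_1 = [4·p_1/p_2]^(2/3).
Substitute q_2 = (q_2/q_1)·q_1 into the budget: q_1* = I/(p_1 + p_2·(q_2/q_1)).
Numerically q_2/q_1 = 1.771369, so q_1* = 79/(6 + 10.18·1.771369) = 3.2872 and q_2* = 1.771369·3.2872 = 5.8229.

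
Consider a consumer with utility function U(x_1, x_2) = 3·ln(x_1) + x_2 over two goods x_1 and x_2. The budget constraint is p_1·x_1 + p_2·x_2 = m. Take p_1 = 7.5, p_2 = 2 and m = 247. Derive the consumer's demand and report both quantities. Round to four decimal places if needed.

x_1* = 0.8, x_2* = 120.5

MU_x_1 = 3/x_1, MU_x_2 = 1. Tangency: 3/x_1 = p_1/p_2.
So x_1*(p_1,p_2) = 3·p_2/p_1, independent of income; and x_2* = (m − 3·p_2)/p_2.
At the given prices: x_1* = 3·2/7.5 = 0.8, and x_2* = 120.5.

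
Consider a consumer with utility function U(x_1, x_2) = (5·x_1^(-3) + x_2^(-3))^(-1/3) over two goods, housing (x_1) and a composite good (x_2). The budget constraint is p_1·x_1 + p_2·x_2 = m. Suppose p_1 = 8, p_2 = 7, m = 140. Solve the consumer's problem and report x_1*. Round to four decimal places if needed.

MRS = MU_x_1/MU_x_2 = 5·(x_2/x_1)^(4). Set equal to p_1/p_2.
Solve for the ratio: x_2/x_1 = [(1/5)·p_1/p_2]^(0.25).
Substitute x_2 = (x_2/x_1)·x_1 into the budget: x_1* = m/(p_1 + p_2·(x_2/x_1)).
Numerically x_2/x_1 = 0.691442, so x_1* = 140/(8 + 7·0.691442) = 10.9033.

x_1* = 10.9033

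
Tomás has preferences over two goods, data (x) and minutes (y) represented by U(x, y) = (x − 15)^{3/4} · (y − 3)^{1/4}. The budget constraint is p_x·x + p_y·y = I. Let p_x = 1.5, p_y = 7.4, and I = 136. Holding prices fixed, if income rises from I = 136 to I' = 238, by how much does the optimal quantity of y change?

This is Cobb-Douglas in (x−15, y−3): tangency gives 0.75·p_y·(y−3) = 0.25·p_x·(x−15).
After buying the subsistence bundle (15, 3), a share 0.75 of the remaining income goes to x: x* = 15 + 0.75·(I − 15p_x − 3p_y)/p_x.
Discretionary income = 136 − 15·1.5 − 3·7.4 = 91.3; y* = 3 + 0.25·91.3/7.4 = 6.0845.
At I' = 238: y* = 9.5304. Change: 9.5304 − 6.0845 = 3.4459.

Δy* = 3.4459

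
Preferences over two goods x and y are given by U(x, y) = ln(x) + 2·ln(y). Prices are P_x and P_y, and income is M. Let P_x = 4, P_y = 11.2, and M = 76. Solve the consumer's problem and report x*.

The MRS is (1/2)·y/x. Set MRS = P_x/P_y.
Rearranging, P_y·y = 2·P_x·x. Substituting into the budget gives P_x·x·(1 + 2) = M.
Demand: x*(P_x,P_y,M) = 1/3·M/P_x and y* = 2/3·M/P_y.
At P_x=4, P_y=11.2, M=76: x* = 1/3·76/4 = 6.3333.

x* = 6.3333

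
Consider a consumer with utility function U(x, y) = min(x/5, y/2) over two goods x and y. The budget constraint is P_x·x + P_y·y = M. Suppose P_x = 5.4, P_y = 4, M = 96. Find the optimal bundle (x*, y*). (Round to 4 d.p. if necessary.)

With perfect complements, no substitution: consume in ratio x:y = 5:2.
Budget: P_x·x + P_y·(2/5)·x = M, so (5·P_x + 2·P_y)·x = 5·M.
Demand: x*(P_x,P_y,M) = 5·M/(5·P_x + 2·P_y), y* = 2·M/(5·P_x + 2·P_y).
Here 5·5.4 + 2·4 = 35, giving x* = 13.7143 and y* = 5.4857.

x* = 13.7143, y* = 5.4857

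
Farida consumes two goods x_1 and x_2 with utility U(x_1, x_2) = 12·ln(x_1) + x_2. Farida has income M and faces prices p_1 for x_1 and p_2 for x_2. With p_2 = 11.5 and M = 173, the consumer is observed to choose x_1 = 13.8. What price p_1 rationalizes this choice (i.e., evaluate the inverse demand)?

Set MRS = p_1/p_2: (12/x_1)/1 = p_1/p_2.
So x_1*(p_1,p_2) = 12·p_2/p_1, independent of income; and x_2* = (M − 12·p_2)/p_2.
Set x_1* = 13.8 in the demand function and solve for p_1: p_1 = 10.

p_1 = 10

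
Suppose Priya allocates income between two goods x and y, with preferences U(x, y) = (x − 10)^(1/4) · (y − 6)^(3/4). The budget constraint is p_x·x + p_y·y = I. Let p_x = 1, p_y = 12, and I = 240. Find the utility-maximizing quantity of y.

This is Cobb-Douglas in (x−10, y−6): tangency gives 0.25·p_y·(y−6) = 0.75·p_x·(x−10).
After buying the subsistence bundle (10, 6), a share 0.25 of the remaining income goes to x: x* = 10 + 0.25·(I − 10p_x − 6p_y)/p_x.
Discretionary income = 240 − 10·1 − 6·12 = 158; y* = 6 + 0.75·158/12 = 15.875.

y* = 15.875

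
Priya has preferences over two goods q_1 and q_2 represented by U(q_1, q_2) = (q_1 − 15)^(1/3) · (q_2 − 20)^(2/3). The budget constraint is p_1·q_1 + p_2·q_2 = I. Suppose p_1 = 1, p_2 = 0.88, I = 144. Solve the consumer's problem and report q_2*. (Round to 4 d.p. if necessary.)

MRS = (1/2)·(q_2−20)/(q_1−15). Tangency with p_1/p_2 gives q_2−20 = 2·(p_1/p_2)·(q_1−15).
Substituting into the budget: q_1* = 15 + 1/3·(I − 15·p_1 − 20·p_2)/p_1, and q_2* = 20 + 2/3·(…)/p_2.
Discretionary income = 144 − 15·1 − 20·0.88 = 111.4; q_2* = 20 + 2/3·111.4/0.88 = 104.3939.

q_2* = 104.3939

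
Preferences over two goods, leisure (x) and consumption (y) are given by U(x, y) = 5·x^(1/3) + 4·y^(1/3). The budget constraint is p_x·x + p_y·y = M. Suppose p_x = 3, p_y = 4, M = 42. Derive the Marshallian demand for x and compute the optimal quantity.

x* = 8.6437

MRS = MU_x/MU_y = (5/4)·(y/x)^(2/3). Set equal to p_x/p_y.
Solve for the ratio: y/x = [(4/5)·p_x/p_y]^(1.5).
With the ratio pinned down, the budget gives x* = M/(p_x + p_y·(y/x)) and y* = (y/x)·x*.
Numerically y/x = 0.464758, so x* = 42/(3 + 4·0.464758) = 8.6437.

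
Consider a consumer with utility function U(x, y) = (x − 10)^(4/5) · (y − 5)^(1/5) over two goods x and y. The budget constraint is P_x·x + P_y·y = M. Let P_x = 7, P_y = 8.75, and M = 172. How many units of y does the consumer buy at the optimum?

y* = 6.3314

Discretionary income = 172 − 10·7 − 5·8.75 = 58.25; y* = 5 + 0.2·58.25/8.75 = 6.3314.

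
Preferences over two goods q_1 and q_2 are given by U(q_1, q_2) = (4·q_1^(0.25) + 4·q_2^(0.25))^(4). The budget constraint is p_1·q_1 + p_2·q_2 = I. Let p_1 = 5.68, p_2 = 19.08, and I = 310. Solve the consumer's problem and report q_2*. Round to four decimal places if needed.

q_2* = 6.5051

From the CES first-order condition, (q_2/q_1)^(0.75) = p_1/p_2.
Hence q_2/q_1 = (p_1/p_2)^(1/(0.75)), i.e. raised to the 4/3 power.
With the ratio pinned down, the budget gives q_1* = I/(p_1 + p_2·(q_2/q_1)) and q_2* = (q_2/q_1)·q_1*.
Numerically q_2/q_1 = 0.198774, so q_1* = 310/(5.68 + 19.08·0.198774) = 32.7259 and q_2* = 0.198774·32.7259 = 6.5051.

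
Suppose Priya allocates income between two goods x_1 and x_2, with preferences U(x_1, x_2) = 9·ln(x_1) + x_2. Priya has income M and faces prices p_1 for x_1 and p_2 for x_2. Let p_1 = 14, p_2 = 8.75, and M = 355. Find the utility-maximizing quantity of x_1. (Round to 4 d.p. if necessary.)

MU_x_1 = 9/x_1, MU_x_2 = 1. Tangency: 9/x_1 = p_1/p_2.
So x_1*(p_1,p_2) = 9·p_2/p_1, independent of income; and x_2* = (M − 9·p_2)/p_2.
At the given prices: x_1* = 9·8.75/14 = 5.625.

x_1* = 5.625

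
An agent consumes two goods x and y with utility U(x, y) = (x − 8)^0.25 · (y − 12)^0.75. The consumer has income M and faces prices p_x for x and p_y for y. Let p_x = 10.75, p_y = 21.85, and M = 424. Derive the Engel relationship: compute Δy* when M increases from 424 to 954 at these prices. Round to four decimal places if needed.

Let x' = x−8, y' = y−12. MRS = (1/3)·y'/x' = p_x/p_y.
After buying the subsistence bundle (8, 12), a share 0.25 of the remaining income goes to x: x* = 8 + 0.25·(M − 8p_x − 12p_y)/p_x.
Discretionary income = 424 − 8·10.75 − 12·21.85 = 75.8; y* = 12 + 0.75·75.8/21.85 = 14.6018.
At M' = 954: y* = 32.7941. Change: 32.7941 − 14.6018 = 18.1922.

Δy* = 18.1922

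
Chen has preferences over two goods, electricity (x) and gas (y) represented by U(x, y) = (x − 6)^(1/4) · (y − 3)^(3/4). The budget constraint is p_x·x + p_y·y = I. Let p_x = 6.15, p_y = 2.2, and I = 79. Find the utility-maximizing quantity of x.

x* = 7.4431

Let x' = x−6, y' = y−3. MRS = (1/3)·y'/x' = p_x/p_y.
Substituting into the budget: x* = 6 + 0.25·(I − 6·p_x − 3·p_y)/p_x, and y* = 3 + 0.75·(…)/p_y.
Discretionary income = 79 − 6·6.15 − 3·2.2 = 35.5; x* = 6 + 0.25·35.5/6.15 = 7.4431.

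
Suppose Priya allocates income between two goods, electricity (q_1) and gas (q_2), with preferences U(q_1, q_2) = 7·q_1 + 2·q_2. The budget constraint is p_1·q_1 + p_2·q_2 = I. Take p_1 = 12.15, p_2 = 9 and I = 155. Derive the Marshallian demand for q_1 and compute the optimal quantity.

Linear utility — the consumer picks whichever good has higher MU/price: 7/12.15 = 0.5761 vs 2/9 = 0.2222.
q_1 gives more utility per dollar, so spend all income on q_1: q_1* = I/p_1, q_2* = 0.
Numerically: q_1* = 12.7572, q_2* = 0.

q_1* = 12.7572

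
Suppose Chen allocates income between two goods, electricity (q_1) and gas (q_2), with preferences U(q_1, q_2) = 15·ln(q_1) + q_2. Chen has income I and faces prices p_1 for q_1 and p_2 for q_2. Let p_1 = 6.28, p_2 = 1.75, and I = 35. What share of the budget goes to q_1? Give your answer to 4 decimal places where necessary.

Set MRS = p_1/p_2: (15/q_1)/1 = p_1/p_2.
So q_1*(p_1,p_2) = 15·p_2/p_1, independent of income; and q_2* = (I − 15·p_2)/p_2.
At the given prices: q_1* = 15·1.75/6.28 = 4.1799, and q_2* = 5.
Expenditure on q_1: 6.28·4.1799 = 26.25; share = 0.75.

share on q_1 = 0.75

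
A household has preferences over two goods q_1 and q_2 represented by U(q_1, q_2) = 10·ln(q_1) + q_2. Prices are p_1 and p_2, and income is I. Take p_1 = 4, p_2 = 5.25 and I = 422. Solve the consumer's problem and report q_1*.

Set MRS = p_1/p_2: (10/q_1)/1 = p_1/p_2.
So q_1*(p_1,p_2) = 10·p_2/p_1, independent of income; and q_2* = (I − 10·p_2)/p_2.
At the given prices: q_1* = 10·5.25/4 = 13.125.

q_1* = 13.125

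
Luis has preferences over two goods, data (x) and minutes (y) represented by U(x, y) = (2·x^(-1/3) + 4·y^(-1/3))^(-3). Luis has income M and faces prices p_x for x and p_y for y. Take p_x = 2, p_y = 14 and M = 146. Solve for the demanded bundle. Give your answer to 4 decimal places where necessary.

x* = 19.5419, y* = 7.6369

MRS = MU_x/MU_y = (1/2)·(y/x)^(4/3). Set equal to p_x/p_y.
Hence y/x = (2·p_x/p_y)^(1/(4/3)), i.e. raised to the 0.75 power.
With the ratio pinned down, the budget gives x* = M/(p_x + p_y·(y/x)) and y* = (y/x)·x*.
Numerically y/x = 0.390795, so x* = 146/(2 + 14·0.390795) = 19.5419 and y* = 0.390795·19.5419 = 7.6369.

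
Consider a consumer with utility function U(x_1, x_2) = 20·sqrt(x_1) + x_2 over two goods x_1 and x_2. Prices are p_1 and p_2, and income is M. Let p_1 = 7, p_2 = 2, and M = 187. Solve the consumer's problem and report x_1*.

x_1* = 8.1633

Utility is quasi-linear in x_2; the FOC for x_1 is 10/√x_1 = p_1/p_2.
Solve: √x_1 = 10·p_2/p_1, so x_1*(p_1,p_2) = (10·p_2/p_1)², and x_2* = (M − p_1·x_1*)/p_2.
Plugging in: x_1* = (10·2/7)² = 8.1633.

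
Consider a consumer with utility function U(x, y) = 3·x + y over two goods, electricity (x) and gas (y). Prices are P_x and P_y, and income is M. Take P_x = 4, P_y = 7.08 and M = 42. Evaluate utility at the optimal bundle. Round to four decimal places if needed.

Linear utility — the consumer picks whichever good has higher MU/price: 3/4 = 0.75 vs 1/7.08 = 0.1412.
x gives more utility per dollar, so spend all income on x: x* = M/P_x, y* = 0.
Numerically: x* = 10.5, y* = 0.
Utility at the optimum: U(10.5, 0) = 31.5.

V = 31.5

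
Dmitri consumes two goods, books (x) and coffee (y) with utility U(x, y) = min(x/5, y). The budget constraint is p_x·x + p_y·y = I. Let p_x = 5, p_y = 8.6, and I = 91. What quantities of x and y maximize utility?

x* = 13.5417, y* = 2.7083

Leontief preferences: the optimum is at the kink where x/5 = y/1, i.e. y = (1/5)·x.
Budget: p_x·x + p_y·(1/5)·x = I, so (5·p_x + p_y)·x = 5·I.
Demand: x*(p_x,p_y,I) = 5·I/(5·p_x + p_y), y* = I/(5·p_x + p_y).
Here 5·5 + 8.6 = 33.6, giving x* = 13.5417 and y* = 2.7083.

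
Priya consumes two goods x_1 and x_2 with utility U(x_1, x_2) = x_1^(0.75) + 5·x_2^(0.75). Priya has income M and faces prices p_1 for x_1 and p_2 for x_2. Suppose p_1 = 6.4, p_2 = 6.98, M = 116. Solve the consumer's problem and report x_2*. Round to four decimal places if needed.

x_2* = 16.5845

MU_x_1 ∝ x_1^(-0.25), MU_x_2 ∝ 5·x_2^(-0.25), so MRS = (1/5)·(x_2/x_1)^(0.25) = p_1/p_2.
Solve for the ratio: x_2/x_1 = [5·p_1/p_2]^(4).
With the ratio pinned down, the budget gives x_1* = M/(p_1 + p_2·(x_2/x_1)) and x_2* = (x_2/x_1)·x_1*.
Numerically x_2/x_1 = 441.751693, so x_1* = 116/(6.4 + 6.98·441.751693) = 0.0375 and x_2* = 441.751693·0.0375 = 16.5845.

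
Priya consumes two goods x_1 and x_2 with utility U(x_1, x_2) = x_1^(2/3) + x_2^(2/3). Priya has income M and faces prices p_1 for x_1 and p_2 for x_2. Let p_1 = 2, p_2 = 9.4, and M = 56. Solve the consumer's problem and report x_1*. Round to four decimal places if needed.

x_1* = 26.7874

MRS = MU_x_1/MU_x_2 = (x_2/x_1)^(1/3). Set equal to p_1/p_2.
Hence x_2/x_1 = (p_1/p_2)^(1/(1/3)), i.e. raised to the 3 power.
Substitute x_2 = (x_2/x_1)·x_1 into the budget: x_1* = M/(p_1 + p_2·(x_2/x_1)).
Numerically x_2/x_1 = 0.009632, so x_1* = 56/(2 + 9.4·0.009632) = 26.7874.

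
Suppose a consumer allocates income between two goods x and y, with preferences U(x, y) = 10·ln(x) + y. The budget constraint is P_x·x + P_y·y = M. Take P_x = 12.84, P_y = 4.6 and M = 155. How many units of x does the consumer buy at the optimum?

x* = 3.5826

Set MRS = P_x/P_y: (10/x)/1 = P_x/P_y.
So x*(P_x,P_y) = 10·P_y/P_x, independent of income; and y* = (M − 10·P_y)/P_y.
At the given prices: x* = 10·4.6/12.84 = 3.5826.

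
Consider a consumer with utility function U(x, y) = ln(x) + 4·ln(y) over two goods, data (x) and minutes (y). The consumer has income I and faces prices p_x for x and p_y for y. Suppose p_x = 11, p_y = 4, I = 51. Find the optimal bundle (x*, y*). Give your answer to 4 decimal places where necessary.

At p_x=11, p_y=4, I=51: x* = 0.2·51/11 = 0.9273, y* = 10.2.

x* = 0.9273, y* = 10.2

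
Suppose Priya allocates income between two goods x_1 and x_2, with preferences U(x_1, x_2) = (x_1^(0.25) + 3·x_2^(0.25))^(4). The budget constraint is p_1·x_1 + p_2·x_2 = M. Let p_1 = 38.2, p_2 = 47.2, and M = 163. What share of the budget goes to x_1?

MRS = MU_x_1/MU_x_2 = (1/3)·(x_2/x_1)^(0.75). Set equal to p_1/p_2.
Hence x_2/x_1 = (3·p_1/p_2)^(1/(0.75)), i.e. raised to the 4/3 power.
With the ratio pinned down, the budget gives x_1* = M/(p_1 + p_2·(x_2/x_1)) and x_2* = (x_2/x_1)·x_1*.
Numerically x_2/x_1 = 3.263299, so x_1* = 163/(38.2 + 47.2·3.263299) = 0.848 and x_2* = 3.263299·0.848 = 2.7671.
Expenditure on x_1: 38.2·0.848 = 32.3918; share = 0.1987.

share on x_1 = 0.1987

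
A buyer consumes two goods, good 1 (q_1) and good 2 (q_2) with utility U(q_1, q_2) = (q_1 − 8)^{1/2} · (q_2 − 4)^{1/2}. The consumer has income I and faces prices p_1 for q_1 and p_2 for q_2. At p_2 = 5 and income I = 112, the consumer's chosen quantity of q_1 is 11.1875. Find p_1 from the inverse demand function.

p_1 = 6.4

MRS = (q_2−4)/(q_1−8). Tangency with p_1/p_2 gives q_2−4 = (p_1/p_2)·(q_1−8).
After buying the subsistence bundle (8, 4), a share 0.5 of the remaining income goes to q_1: q_1* = 8 + 0.5·(I − 8p_1 − 4p_2)/p_1.
Set q_1* = 11.1875 in the demand function and solve for p_1: p_1 = 6.4.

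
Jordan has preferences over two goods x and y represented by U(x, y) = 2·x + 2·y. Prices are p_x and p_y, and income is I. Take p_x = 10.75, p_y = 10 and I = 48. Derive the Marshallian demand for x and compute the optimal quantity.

x* = 0

y gives more utility per dollar, so spend all income on y: y* = I/p_y, x* = 0.
Numerically: x* = 0, y* = 4.8.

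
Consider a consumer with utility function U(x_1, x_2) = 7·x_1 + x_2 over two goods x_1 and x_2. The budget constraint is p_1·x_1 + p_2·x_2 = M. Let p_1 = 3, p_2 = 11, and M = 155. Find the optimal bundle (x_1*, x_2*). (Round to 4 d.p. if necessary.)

x_1 gives more utility per dollar, so spend all income on x_1: x_1* = M/p_1, x_2* = 0.
Numerically: x_1* = 51.6667, x_2* = 0.

x_1* = 51.6667, x_2* = 0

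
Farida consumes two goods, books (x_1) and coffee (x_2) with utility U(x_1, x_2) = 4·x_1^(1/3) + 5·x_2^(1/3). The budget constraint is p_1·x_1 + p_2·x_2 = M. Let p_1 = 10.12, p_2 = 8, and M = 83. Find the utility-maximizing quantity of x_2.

MRS = MU_x_1/MU_x_2 = (4/5)·(x_2/x_1)^(2/3). Set equal to p_1/p_2.
Hence x_2/x_1 = ((5/4)·p_1/p_2)^(1/(2/3)), i.e. raised to the 1.5 power.
With the ratio pinned down, the budget gives x_1* = M/(p_1 + p_2·(x_2/x_1)) and x_2* = (x_2/x_1)·x_1*.
Numerically x_2/x_1 = 1.988387, so x_1* = 83/(10.12 + 8·1.988387) = 3.189 and x_2* = 1.988387·3.189 = 6.3409.

x_2* = 6.3409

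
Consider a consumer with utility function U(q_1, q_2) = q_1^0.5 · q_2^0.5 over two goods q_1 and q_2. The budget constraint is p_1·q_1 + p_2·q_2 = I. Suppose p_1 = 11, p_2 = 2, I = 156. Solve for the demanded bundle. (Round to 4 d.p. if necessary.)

Tangency: MRS = q_2/q_1 = p_1/p_2.
So 0.5·p_2·q_2 = 0.5·p_1·q_1; combined with the budget, a share 0.5 of income goes to q_1.
Demand: q_1*(p_1,p_2,I) = 0.5·I/p_1 and q_2* = 0.5·I/p_2.
At p_1=11, p_2=2, I=156: q_1* = 0.5·156/11 = 7.0909, q_2* = 39.

q_1* = 7.0909, q_2* = 39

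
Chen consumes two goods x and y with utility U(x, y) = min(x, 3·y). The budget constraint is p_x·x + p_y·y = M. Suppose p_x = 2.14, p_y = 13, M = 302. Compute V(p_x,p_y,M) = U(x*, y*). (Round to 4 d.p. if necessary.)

Leontief preferences: the optimum is at the kink where x/3 = y/1, i.e. y = (1/3)·x.
Budget: p_x·x + p_y·(1/3)·x = M, so (3·p_x + p_y)·x = 3·M.
Demand: x*(p_x,p_y,M) = 3·M/(3·p_x + p_y), y* = M/(3·p_x + p_y).
Here 3·2.14 + 13 = 19.42, giving x* = 46.6529 and y* = 15.551.
Utility at the optimum: U(46.6529, 15.551) = 46.6529.

V = 46.6529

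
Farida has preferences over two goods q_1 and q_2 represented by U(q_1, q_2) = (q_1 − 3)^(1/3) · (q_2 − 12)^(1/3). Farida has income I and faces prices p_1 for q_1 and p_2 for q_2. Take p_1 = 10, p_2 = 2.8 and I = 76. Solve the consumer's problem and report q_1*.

q_1* = 3.62

Let q_1' = q_1−3, q_2' = q_2−12. MRS = q_2'/q_1' = p_1/p_2.
After buying the subsistence bundle (3, 12), a share 0.5 of the remaining income goes to q_1: q_1* = 3 + 0.5·(I − 3p_1 − 12p_2)/p_1.
Discretionary income = 76 − 3·10 − 12·2.8 = 12.4; q_1* = 3 + 0.5·12.4/10 = 3.62.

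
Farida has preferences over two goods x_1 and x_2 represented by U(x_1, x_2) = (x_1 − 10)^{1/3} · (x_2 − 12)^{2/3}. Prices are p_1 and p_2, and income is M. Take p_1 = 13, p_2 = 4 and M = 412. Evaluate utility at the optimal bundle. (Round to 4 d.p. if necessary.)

Substituting into the budget: x_1* = 10 + 1/3·(M − 10·p_1 − 12·p_2)/p_1, and x_2* = 12 + 2/3·(…)/p_2.
Discretionary income = 412 − 10·13 − 12·4 = 234; x_1* = 10 + 1/3·234/13 = 16; x_2* = 12 + 2/3·234/4 = 51.
Utility at the optimum: U(16, 51) = 20.8975.

V = 20.8975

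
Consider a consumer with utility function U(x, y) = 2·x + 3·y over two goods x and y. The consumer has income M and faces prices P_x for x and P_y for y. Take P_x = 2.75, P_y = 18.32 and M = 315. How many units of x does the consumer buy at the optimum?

x* = 114.5455

Perfect substitutes: compare marginal utility per dollar. 2/P_x vs 3/P_y → 0.7273 vs 0.1638.
x gives more utility per dollar, so spend all income on x: x* = M/P_x, y* = 0.
Numerically: x* = 114.5455, y* = 0.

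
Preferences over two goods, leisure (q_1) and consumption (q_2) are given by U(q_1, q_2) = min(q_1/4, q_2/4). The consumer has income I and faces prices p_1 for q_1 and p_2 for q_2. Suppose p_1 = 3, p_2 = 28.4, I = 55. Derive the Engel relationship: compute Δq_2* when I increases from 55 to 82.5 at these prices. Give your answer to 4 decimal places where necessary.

Demand: q_1*(p_1,p_2,I) = 4·I/(4·p_1 + 4·p_2), q_2* = 4·I/(4·p_1 + 4·p_2).
Here 4·3 + 4·28.4 = 125.6, giving q_2* = 1.7516.
At I' = 82.5: q_2* = 2.6274. Change: 2.6274 − 1.7516 = 0.8758.

Δq_2* = 0.8758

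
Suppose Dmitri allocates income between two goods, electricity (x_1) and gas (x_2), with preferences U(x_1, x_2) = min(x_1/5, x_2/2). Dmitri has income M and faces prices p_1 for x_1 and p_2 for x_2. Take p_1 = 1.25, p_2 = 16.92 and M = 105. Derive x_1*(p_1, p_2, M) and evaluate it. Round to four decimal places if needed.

Leontief preferences: the optimum is at the kink where x_1/5 = x_2/2, i.e. x_2 = (2/5)·x_1.
Budget: p_1·x_1 + p_2·(2/5)·x_1 = M, so (5·p_1 + 2·p_2)·x_1 = 5·M.
Demand: x_1*(p_1,p_2,M) = 5·M/(5·p_1 + 2·p_2), x_2* = 2·M/(5·p_1 + 2·p_2).
Here 5·1.25 + 2·16.92 = 40.09, giving x_1* = 13.0955.

x_1* = 13.0955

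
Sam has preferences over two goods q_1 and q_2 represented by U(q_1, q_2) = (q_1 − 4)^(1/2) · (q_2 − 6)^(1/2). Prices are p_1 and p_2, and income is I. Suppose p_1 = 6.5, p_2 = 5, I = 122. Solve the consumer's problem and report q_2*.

MRS = (q_2−6)/(q_1−4). Tangency with p_1/p_2 gives q_2−6 = (p_1/p_2)·(q_1−4).
Substituting into the budget: q_1* = 4 + 0.5·(I − 4·p_1 − 6·p_2)/p_1, and q_2* = 6 + 0.5·(…)/p_2.
Discretionary income = 122 − 4·6.5 − 6·5 = 66; q_2* = 6 + 0.5·66/5 = 12.6.

q_2* = 12.6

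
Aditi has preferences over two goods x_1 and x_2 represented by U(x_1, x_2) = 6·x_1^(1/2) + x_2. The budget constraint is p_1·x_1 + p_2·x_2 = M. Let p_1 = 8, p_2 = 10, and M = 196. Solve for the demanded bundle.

MU_x_1 = 3/√x_1, MU_x_2 = 1. Tangency: 3/√x_1 = p_1/p_2.
Thus x_1* = (3·p_2/p_1)² — independent of M — with the rest of income spent on x_2.
Plugging in: x_1* = (3·10/8)² = 14.0625, x_2* = 8.35.

x_1* = 14.0625, x_2* = 8.35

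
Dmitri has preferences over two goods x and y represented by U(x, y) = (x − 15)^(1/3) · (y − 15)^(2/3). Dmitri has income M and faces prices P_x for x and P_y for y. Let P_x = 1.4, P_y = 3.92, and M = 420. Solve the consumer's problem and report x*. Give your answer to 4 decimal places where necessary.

x* = 96

This is Cobb-Douglas in (x−15, y−15): tangency gives 1/3·P_y·(y−15) = 2/3·P_x·(x−15).
After buying the subsistence bundle (15, 15), a share 1/3 of the remaining income goes to x: x* = 15 + 1/3·(M − 15P_x − 15P_y)/P_x.
Discretionary income = 420 − 15·1.4 − 15·3.92 = 340.2; x* = 15 + 1/3·340.2/1.4 = 96.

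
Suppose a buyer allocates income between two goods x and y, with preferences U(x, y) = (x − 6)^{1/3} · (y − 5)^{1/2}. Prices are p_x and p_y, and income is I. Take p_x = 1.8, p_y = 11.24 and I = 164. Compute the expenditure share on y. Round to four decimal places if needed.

MRS = (2/3)·(y−5)/(x−6). Tangency with p_x/p_y gives y−5 = (3/2)·(p_x/p_y)·(x−6).
Substituting into the budget: x* = 6 + 0.4·(I − 6·p_x − 5·p_y)/p_x, and y* = 5 + 0.6·(…)/p_y.
Discretionary income = 164 − 6·1.8 − 5·11.24 = 97; x* = 6 + 0.4·97/1.8 = 27.5556; y* = 5 + 0.6·97/11.24 = 10.1779.
Expenditure on y: 11.24·10.1779 = 114.4; share = 0.6976.

share on y = 0.6976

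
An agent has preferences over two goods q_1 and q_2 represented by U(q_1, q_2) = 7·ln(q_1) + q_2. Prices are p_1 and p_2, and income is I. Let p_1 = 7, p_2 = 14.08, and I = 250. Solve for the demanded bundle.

q_1* = 14.08, q_2* = 10.7557

Set MRS = p_1/p_2: (7/q_1)/1 = p_1/p_2.
So q_1*(p_1,p_2) = 7·p_2/p_1, independent of income; and q_2* = (I − 7·p_2)/p_2.
At the given prices: q_1* = 7·14.08/7 = 14.08, and q_2* = 10.7557.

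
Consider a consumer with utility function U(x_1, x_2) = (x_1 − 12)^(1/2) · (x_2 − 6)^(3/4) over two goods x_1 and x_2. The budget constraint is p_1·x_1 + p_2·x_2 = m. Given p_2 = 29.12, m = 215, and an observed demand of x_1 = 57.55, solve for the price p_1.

Let x_1' = x_1−12, x_2' = x_2−6. MRS = (2/3)·x_2'/x_1' = p_1/p_2.
After buying the subsistence bundle (12, 6), a share 0.4 of the remaining income goes to x_1: x_1* = 12 + 0.4·(m − 12p_1 − 6p_2)/p_1.
Set x_1* = 57.55 in the demand function and solve for p_1: p_1 = 0.32.

p_1 = 0.32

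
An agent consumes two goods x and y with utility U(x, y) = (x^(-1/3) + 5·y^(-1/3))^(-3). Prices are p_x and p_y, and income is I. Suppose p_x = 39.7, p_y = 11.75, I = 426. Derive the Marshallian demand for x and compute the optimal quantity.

x* = 3.0957

With the ratio pinned down, the budget gives x* = I/(p_x + p_y·(y/x)) and y* = (y/x)·x*.
Numerically y/x = 8.33282, so x* = 426/(39.7 + 11.75·8.33282) = 3.0957.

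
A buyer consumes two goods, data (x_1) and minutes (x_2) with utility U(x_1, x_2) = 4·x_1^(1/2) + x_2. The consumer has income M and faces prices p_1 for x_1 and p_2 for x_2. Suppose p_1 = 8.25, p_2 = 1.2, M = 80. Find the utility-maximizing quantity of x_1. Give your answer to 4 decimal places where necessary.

x_1* = 0.0846

Utility is quasi-linear in x_2; the FOC for x_1 is 2/√x_1 = p_1/p_2.
Solve: √x_1 = 2·p_2/p_1, so x_1*(p_1,p_2) = (2·p_2/p_1)², and x_2* = (M − p_1·x_1*)/p_2.
Plugging in: x_1* = (2·1.2/8.25)² = 0.0846.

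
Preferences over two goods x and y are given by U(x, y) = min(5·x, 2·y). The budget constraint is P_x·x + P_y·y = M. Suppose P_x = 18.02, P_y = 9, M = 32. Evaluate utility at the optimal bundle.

Leontief preferences: the optimum is at the kink where x/2 = y/5, i.e. y = (5/2)·x.
Budget: P_x·x + P_y·(5/2)·x = M, so (2·P_x + 5·P_y)·x = 2·M.
Demand: x*(P_x,P_y,M) = 2·M/(2·P_x + 5·P_y), y* = 5·M/(2·P_x + 5·P_y).
Here 2·18.02 + 5·9 = 81.04, giving x* = 0.7897 and y* = 1.9743.
Utility at the optimum: U(0.7897, 1.9743) = 3.9487.

V = 3.9487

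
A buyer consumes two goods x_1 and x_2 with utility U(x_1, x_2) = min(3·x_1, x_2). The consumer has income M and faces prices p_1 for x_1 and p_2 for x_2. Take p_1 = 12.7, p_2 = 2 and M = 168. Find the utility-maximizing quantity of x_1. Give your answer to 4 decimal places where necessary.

x_1* = 8.984

Demand: x_1*(p_1,p_2,M) = M/(p_1 + 3·p_2), x_2* = 3·M/(p_1 + 3·p_2).
Here 12.7 + 3·2 = 18.7, giving x_1* = 8.984.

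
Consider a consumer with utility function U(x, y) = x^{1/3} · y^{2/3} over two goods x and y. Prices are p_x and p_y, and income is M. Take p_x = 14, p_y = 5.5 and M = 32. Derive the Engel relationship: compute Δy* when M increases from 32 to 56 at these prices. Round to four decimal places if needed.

Δy* = 2.9091

MU_x/MU_y = (1/3·y)/(2/3·x); tangency sets this equal to p_x/p_y.
Rearranging, p_y·y = 2·p_x·x. Substituting into the budget gives p_x·x·(1 + 2) = M.
Demand: x*(p_x,p_y,M) = 1/3·M/p_x and y* = 2/3·M/p_y.
At p_x=14, p_y=5.5, M=32: y* = 2/3·32/5.5 = 3.8788.
At M' = 56: y* = 6.7879. Change: 6.7879 − 3.8788 = 2.9091.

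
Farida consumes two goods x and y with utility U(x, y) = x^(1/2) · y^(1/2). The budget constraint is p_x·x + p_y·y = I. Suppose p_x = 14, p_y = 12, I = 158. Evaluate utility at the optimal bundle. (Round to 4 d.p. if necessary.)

V = 6.095

MU_x/MU_y = (0.5·y)/(0.5·x); tangency sets this equal to p_x/p_y.
So 0.5·p_y·y = 0.5·p_x·x; combined with the budget, a share 0.5 of income goes to x.
Demand: x*(p_x,p_y,I) = 0.5·I/p_x and y* = 0.5·I/p_y.
At p_x=14, p_y=12, I=158: x* = 0.5·158/14 = 5.6429, y* = 6.5833.
Utility at the optimum: U(5.6429, 6.5833) = 6.095.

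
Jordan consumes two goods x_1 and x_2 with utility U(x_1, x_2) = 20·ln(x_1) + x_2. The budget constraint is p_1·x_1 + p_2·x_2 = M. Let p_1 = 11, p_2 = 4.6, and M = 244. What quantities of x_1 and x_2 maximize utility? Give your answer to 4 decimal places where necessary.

Set MRS = p_1/p_2: (20/x_1)/1 = p_1/p_2.
So x_1*(p_1,p_2) = 20·p_2/p_1, independent of income; and x_2* = (M − 20·p_2)/p_2.
At the given prices: x_1* = 20·4.6/11 = 8.3636, and x_2* = 33.0435.

x_1* = 8.3636, x_2* = 33.0435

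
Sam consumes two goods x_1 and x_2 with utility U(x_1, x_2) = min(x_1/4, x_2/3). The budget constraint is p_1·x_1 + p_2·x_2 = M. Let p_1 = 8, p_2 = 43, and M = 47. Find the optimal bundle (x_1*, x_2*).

x_1* = 1.1677, x_2* = 0.8758

Here 4·8 + 3·43 = 161, giving x_1* = 1.1677 and x_2* = 0.8758.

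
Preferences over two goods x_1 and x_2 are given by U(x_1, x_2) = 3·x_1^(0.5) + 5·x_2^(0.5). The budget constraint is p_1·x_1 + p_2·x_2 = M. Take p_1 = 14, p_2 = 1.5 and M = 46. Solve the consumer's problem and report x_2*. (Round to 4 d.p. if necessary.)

Substitute x_2 = (x_2/x_1)·x_1 into the budget: x_1* = M/(p_1 + p_2·(x_2/x_1)).
Numerically x_2/x_1 = 241.975309, so x_1* = 46/(14 + 1.5·241.975309) = 0.122 and x_2* = 241.975309·0.122 = 29.5277.

x_2* = 29.5277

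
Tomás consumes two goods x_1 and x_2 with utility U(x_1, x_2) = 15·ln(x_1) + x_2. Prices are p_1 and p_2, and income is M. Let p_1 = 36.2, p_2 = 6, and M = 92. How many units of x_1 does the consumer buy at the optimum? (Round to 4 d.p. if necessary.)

At the given prices: x_1* = 15·6/36.2 = 2.4862.

x_1* = 2.4862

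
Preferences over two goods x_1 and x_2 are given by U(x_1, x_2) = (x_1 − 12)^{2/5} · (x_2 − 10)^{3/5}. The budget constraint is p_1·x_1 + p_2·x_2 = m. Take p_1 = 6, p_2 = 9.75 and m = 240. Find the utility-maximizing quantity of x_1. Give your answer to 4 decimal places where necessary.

x_1* = 16.7

MRS = (2/3)·(x_2−10)/(x_1−12). Tangency with p_1/p_2 gives x_2−10 = (3/2)·(p_1/p_2)·(x_1−12).
Substituting into the budget: x_1* = 12 + 0.4·(m − 12·p_1 − 10·p_2)/p_1, and x_2* = 10 + 0.6·(…)/p_2.
Discretionary income = 240 − 12·6 − 10·9.75 = 70.5; x_1* = 12 + 0.4·70.5/6 = 16.7.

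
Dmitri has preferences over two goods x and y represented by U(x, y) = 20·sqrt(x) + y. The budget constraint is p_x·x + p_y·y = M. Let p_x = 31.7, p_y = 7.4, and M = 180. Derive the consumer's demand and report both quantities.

x* = 5.4494, y* = 0.9805

Utility is quasi-linear in y; the FOC for x is 10/√x = p_x/p_y.
Thus x* = (10·p_y/p_x)² — independent of M — with the rest of income spent on y.
Plugging in: x* = (10·7.4/31.7)² = 5.4494, y* = 0.9805.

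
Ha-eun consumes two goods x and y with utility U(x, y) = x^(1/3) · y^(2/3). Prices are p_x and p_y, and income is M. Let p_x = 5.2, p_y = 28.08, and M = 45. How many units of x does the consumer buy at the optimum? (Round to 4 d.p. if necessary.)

Demand: x*(p_x,p_y,M) = 1/3·M/p_x and y* = 2/3·M/p_y.
At p_x=5.2, p_y=28.08, M=45: x* = 1/3·45/5.2 = 2.8846.

x* = 2.8846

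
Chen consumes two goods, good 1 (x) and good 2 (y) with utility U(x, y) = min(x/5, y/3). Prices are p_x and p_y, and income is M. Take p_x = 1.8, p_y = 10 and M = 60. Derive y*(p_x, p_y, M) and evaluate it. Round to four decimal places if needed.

y* = 4.6154

Demand: x*(p_x,p_y,M) = 5·M/(5·p_x + 3·p_y), y* = 3·M/(5·p_x + 3·p_y).
Here 5·1.8 + 3·10 = 39, giving y* = 4.6154.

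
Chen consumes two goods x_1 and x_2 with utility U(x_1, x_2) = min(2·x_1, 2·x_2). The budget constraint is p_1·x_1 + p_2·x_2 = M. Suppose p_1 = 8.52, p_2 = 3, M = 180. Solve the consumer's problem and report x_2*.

With perfect complements, no substitution: consume in ratio x_1:x_2 = 2:2.
Budget: p_1·x_1 + p_2·x_1 = M, so (2·p_1 + 2·p_2)·x_1 = 2·M.
Demand: x_1*(p_1,p_2,M) = 2·M/(2·p_1 + 2·p_2), x_2* = 2·M/(2·p_1 + 2·p_2).
Here 2·8.52 + 2·3 = 23.04, giving x_2* = 15.625.

x_2* = 15.625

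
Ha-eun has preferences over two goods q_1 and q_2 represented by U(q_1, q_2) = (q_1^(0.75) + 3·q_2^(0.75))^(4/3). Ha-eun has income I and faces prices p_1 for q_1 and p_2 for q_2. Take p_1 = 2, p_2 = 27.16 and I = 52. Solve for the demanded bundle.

MU_q_1 ∝ q_1^(-0.25), MU_q_2 ∝ 3·q_2^(-0.25), so MRS = (1/3)·(q_2/q_1)^(0.25) = p_1/p_2.
Solve for the ratio: q_2/q_1 = [3·p_1/p_2]^(4).
Substitute q_2 = (q_2/q_1)·q_1 into the budget: q_1* = I/(p_1 + p_2·(q_2/q_1)).
Numerically q_2/q_1 = 0.002382, so q_1* = 52/(2 + 27.16·0.002382) = 25.1854 and q_2* = 0.002382·25.1854 = 0.06.

q_1* = 25.1854, q_2* = 0.06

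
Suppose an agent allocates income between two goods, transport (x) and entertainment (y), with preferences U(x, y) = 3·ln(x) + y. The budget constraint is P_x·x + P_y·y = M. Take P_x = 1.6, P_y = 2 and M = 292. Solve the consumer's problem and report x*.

Set MRS = P_x/P_y: (3/x)/1 = P_x/P_y.
So x*(P_x,P_y) = 3·P_y/P_x, independent of income; and y* = (M − 3·P_y)/P_y.
At the given prices: x* = 3·2/1.6 = 3.75.

x* = 3.75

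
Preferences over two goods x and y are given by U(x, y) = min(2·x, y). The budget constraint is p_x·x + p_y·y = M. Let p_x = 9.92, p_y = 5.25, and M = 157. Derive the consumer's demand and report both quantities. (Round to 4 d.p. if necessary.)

x* = 7.6885, y* = 15.3771

Leontief preferences: the optimum is at the kink where x/1 = y/2, i.e. y = 2·x.
Budget: p_x·x + p_y·2·x = M, so (p_x + 2·p_y)·x = M.
Demand: x*(p_x,p_y,M) = M/(p_x + 2·p_y), y* = 2·M/(p_x + 2·p_y).
Here 9.92 + 2·5.25 = 20.42, giving x* = 7.6885 and y* = 15.3771.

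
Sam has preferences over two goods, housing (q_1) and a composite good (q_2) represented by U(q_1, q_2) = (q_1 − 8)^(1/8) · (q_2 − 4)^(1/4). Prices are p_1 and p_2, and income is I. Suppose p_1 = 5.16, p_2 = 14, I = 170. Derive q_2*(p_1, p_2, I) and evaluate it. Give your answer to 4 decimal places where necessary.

After buying the subsistence bundle (8, 4), a share 1/3 of the remaining income goes to q_1: q_1* = 8 + 1/3·(I − 8p_1 − 4p_2)/p_1.
Discretionary income = 170 − 8·5.16 − 4·14 = 72.72; q_2* = 4 + 2/3·72.72/14 = 7.4629.

q_2* = 7.4629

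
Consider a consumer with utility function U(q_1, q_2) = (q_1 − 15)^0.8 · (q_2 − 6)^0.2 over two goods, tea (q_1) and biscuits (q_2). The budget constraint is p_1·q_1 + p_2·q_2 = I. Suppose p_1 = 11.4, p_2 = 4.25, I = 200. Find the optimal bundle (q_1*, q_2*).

This is Cobb-Douglas in (q_1−15, q_2−6): tangency gives 0.8·p_2·(q_2−6) = 0.2·p_1·(q_1−15).
After buying the subsistence bundle (15, 6), a share 0.8 of the remaining income goes to q_1: q_1* = 15 + 0.8·(I − 15p_1 − 6p_2)/p_1.
Discretionary income = 200 − 15·11.4 − 6·4.25 = 3.5; q_1* = 15 + 0.8·3.5/11.4 = 15.2456; q_2* = 6 + 0.2·3.5/4.25 = 6.1647.

q_1* = 15.2456, q_2* = 6.1647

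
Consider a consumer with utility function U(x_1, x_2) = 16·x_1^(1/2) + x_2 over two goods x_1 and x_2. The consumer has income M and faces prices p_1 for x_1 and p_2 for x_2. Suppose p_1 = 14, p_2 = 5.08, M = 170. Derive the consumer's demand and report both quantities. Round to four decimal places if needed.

Set MRS = p_1/p_2: 8·x_1^(−1/2) = p_1/p_2.
Thus x_1* = (8·p_2/p_1)² — independent of M — with the rest of income spent on x_2.
Plugging in: x_1* = (8·5.08/14)² = 8.4266, x_2* = 10.2417.

x_1* = 8.4266, x_2* = 10.2417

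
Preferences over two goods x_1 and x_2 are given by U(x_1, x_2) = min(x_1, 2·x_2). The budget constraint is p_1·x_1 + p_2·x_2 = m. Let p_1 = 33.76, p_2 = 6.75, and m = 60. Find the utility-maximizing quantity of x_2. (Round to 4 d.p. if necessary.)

Leontief preferences: the optimum is at the kink where x_1/2 = x_2/1, i.e. x_2 = (1/2)·x_1.
Budget: p_1·x_1 + p_2·(1/2)·x_1 = m, so (2·p_1 + p_2)·x_1 = 2·m.
Demand: x_1*(p_1,p_2,m) = 2·m/(2·p_1 + p_2), x_2* = m/(2·p_1 + p_2).
Here 2·33.76 + 6.75 = 74.27, giving x_2* = 0.8079.

x_2* = 0.8079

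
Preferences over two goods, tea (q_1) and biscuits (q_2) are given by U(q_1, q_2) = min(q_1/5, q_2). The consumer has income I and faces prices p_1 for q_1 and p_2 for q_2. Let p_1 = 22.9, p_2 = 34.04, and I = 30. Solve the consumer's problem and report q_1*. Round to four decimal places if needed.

q_1* = 1.0098

With perfect complements, no substitution: consume in ratio q_1:q_2 = 5:1.
Budget: p_1·q_1 + p_2·(1/5)·q_1 = I, so (5·p_1 + p_2)·q_1 = 5·I.
Demand: q_1*(p_1,p_2,I) = 5·I/(5·p_1 + p_2), q_2* = I/(5·p_1 + p_2).
Here 5·22.9 + 34.04 = 148.54, giving q_1* = 1.0098.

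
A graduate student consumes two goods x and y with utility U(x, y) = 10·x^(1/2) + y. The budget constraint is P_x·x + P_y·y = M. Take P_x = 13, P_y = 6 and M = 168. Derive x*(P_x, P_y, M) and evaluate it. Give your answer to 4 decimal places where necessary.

x* = 5.3254

MU_x = 5/√x, MU_y = 1. Tangency: 5/√x = P_x/P_y.
Thus x* = (5·P_y/P_x)² — independent of M — with the rest of income spent on y.
Plugging in: x* = (5·6/13)² = 5.3254.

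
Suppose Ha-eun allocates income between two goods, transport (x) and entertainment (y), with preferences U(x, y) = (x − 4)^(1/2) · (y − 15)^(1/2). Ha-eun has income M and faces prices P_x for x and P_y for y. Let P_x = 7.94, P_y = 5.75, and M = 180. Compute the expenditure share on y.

After buying the subsistence bundle (4, 15), a share 0.5 of the remaining income goes to x: x* = 4 + 0.5·(M − 4P_x − 15P_y)/P_x.
Discretionary income = 180 − 4·7.94 − 15·5.75 = 61.99; x* = 4 + 0.5·61.99/7.94 = 7.9037; y* = 15 + 0.5·61.99/5.75 = 20.3904.
Expenditure on y: 5.75·20.3904 = 117.245; share = 0.6514.

share on y = 0.6514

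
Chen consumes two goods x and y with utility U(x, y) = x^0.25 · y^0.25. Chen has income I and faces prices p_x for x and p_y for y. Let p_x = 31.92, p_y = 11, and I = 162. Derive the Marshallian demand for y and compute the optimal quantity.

y* = 7.3636

The MRS is y/x. Set MRS = p_x/p_y.
So 0.25·p_y·y = 0.25·p_x·x; combined with the budget, a share 0.5 of income goes to x.
Demand: x*(p_x,p_y,I) = 0.5·I/p_x and y* = 0.5·I/p_y.
At p_x=31.92, p_y=11, I=162: y* = 0.5·162/11 = 7.3636.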